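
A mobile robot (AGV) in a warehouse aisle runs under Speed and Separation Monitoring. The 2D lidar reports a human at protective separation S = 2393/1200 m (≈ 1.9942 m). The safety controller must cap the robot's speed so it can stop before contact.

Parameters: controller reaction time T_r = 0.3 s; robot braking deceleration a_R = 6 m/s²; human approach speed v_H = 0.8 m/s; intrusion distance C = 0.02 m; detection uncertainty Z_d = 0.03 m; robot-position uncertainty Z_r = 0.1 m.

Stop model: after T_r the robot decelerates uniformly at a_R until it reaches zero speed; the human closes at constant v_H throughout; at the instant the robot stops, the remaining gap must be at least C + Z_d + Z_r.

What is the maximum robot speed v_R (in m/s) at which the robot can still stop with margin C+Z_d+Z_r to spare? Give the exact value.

at the boundary: (1/12)·v² + (13/30)·v + (-77/48) = 0
  disc = (13/30)² − 4·(1/12)·(-77/48) = 289/400 ; √disc = 17/20
  v_R = (−(13/30) + 17/20) / (2·(1/12)) = 5/2 m/s
check:
braking lasts T_s = (5/2)/6 = 0.4167 s
robot covers v_R·T_r = 2.5000·0.3000 = 0.7500 m before braking
robot covers 2.5000·0.4167 − ½·6.0000·0.4167² = 0.5208 m while stopping
human closes 0.8000·0.7167 = 0.5733 m
residual clearance needed = 0.0200+0.0300+0.1000 = 0.1500 m
sum ≈ 0.7500+0.5208+0.5733+0.1500 ≈ 1.9942 m = S ✓

v_R_max = 5/2 m/s = 2.5000 m/s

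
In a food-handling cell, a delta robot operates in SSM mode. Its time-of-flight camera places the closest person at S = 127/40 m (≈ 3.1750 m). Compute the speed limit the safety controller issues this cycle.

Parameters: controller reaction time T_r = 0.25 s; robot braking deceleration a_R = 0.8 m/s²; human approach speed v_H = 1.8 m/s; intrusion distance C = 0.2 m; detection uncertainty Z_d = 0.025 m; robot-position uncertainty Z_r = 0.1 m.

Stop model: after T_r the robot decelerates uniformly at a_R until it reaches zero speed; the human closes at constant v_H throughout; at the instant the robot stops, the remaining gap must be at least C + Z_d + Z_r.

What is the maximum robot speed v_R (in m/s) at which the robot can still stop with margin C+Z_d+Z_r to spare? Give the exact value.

v_R_max = 4/5 m/s = 0.8000 m/s

at the boundary: (5/8)·v² + (5/2)·v + (-12/5) = 0
  disc = (5/2)² − 4·(5/8)·(-12/5) = 49/4 ; √disc = 7/2
  v_R = (−(5/2) + 7/2) / (2·(5/8)) = 4/5 m/s
check:
braking lasts T_s = (4/5)/(4/5) = 1.0000 s
robot in T_r: 0.8000·0.2500 = 0.2000 m
robot covers 0.8000·1.0000 − ½·0.8000·1.0000² = 0.4000 m while stopping
person approaches 1.8000·(0.2500+1.0000) = 2.2500 m
margins: 0.2000+0.0250+0.1000 = 0.3250 m
sum ≈ 0.2000+0.4000+2.2500+0.3250 ≈ 3.1750 m = S ✓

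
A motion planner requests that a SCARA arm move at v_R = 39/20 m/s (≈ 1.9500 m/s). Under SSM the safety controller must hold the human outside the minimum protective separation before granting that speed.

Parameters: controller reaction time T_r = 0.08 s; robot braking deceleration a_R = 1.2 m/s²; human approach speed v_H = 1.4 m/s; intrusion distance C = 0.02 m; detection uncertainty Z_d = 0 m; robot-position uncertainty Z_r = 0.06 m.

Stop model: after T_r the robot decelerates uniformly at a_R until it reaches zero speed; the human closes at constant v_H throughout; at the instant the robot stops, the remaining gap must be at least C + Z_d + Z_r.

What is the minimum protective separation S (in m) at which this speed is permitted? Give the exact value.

stop time T_s = (39/20)/(6/5) = 1.6250 s
reaction-phase robot travel = 1.9500·0.0800 = 0.1560 m
robot under decel: 1.9500²/(2·1.2000) = 1.5844 m
human closes 1.4000·1.7050 = 2.3870 m
residual clearance needed = 0.0200+0.0000+0.0600 = 0.0800 m
S_min ≈ 0.1560+1.5844+2.3870+0.0800  ⇒  S_min = 33659/8000 m

S_min = 33659/8000 m = 4.2074 m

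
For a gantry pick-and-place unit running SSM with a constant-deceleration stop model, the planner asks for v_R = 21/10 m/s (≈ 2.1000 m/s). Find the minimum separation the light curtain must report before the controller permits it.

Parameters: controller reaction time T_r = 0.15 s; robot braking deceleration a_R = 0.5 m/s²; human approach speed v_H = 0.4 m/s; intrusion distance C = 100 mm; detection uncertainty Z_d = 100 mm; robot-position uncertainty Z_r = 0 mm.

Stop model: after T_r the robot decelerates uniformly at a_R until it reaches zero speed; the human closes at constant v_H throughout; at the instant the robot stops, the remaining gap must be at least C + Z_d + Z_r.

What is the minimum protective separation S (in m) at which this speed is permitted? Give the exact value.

S_min = 1333/200 m = 6.6650 m

braking lasts T_s = (21/10)/(1/2) = 4.2000 s
robot in T_r: 2.1000·0.1500 = 0.3150 m
braking distance = 2.1000²/(2·0.5000) = 4.4100 m
human closes 0.4000·4.3500 = 1.7400 m
residual clearance needed = 0.1000+0.1000+0.0000 = 0.2000 m
S_min ≈ 0.3150+4.4100+1.7400+0.2000  ⇒  S_min = 1333/200 m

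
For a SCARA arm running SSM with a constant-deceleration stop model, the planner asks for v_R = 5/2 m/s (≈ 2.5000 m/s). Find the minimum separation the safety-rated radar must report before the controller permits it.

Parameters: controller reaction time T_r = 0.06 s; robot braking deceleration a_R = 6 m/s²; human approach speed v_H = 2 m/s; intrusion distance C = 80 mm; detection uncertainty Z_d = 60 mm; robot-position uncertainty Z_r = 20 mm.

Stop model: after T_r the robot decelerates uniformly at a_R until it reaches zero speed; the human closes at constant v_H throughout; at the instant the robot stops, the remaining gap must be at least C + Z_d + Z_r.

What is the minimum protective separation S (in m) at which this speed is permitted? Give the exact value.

S_min = 2141/1200 m = 1.7842 m

stop time T_s = (5/2)/6 = 0.4167 s
robot in T_r: 2.5000·0.0600 = 0.1500 m
robot covers 2.5000·0.4167 − ½·6.0000·0.4167² = 0.5208 m while stopping
person approaches 2.0000·(0.0600+0.4167) = 0.9533 m
residual clearance needed = 0.0800+0.0600+0.0200 = 0.1600 m
S_min ≈ 0.1500+0.5208+0.9533+0.1600  ⇒  S_min = 2141/1200 m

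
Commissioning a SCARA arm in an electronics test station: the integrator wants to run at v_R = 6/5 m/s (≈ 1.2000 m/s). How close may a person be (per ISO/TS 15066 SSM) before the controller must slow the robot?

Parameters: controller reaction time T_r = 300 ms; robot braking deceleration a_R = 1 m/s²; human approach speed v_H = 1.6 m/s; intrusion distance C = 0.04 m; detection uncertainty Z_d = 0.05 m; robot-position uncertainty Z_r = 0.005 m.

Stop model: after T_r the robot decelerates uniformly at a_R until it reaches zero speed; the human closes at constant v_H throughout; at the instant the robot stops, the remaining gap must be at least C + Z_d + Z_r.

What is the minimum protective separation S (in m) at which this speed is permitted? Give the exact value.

S_min = 143/40 m = 3.5750 m

stop time T_s = (6/5)/1 = 1.2000 s
robot covers v_R·T_r = 1.2000·0.3000 = 0.3600 m before braking
robot covers 1.2000·1.2000 − ½·1.0000·1.2000² = 0.7200 m while stopping
human over T_r+T_s: 1.6000·(0.3000+1.2000) = 2.4000 m
margins: 0.0400+0.0500+0.0050 = 0.0950 m
S_min ≈ 0.3600+0.7200+2.4000+0.0950  ⇒  S_min = 143/40 m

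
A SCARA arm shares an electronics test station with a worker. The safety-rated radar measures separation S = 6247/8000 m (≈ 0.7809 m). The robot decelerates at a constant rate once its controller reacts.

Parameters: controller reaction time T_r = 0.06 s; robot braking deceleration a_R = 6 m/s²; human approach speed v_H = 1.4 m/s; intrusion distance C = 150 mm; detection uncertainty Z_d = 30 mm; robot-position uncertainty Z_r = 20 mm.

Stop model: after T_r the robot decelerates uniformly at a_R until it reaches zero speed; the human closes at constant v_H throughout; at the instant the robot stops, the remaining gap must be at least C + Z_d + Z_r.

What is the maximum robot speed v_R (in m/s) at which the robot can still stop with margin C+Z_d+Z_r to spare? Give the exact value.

v_R_max = 5/4 m/s = 1.2500 m/s

collect terms ⇒ (1/12)·v_R² + (22/75)·v_R + (-159/320) = 0
  disc = (22/75)² − 4·(1/12)·(-159/320) = 90601/360000 ; √disc = 301/600
  v_R = (−(22/75) + 301/600) / (2·(1/12)) = 5/4 m/s
check:
T_s = v_R/a_R = (5/4)/6 = 0.2083 s
robot covers v_R·T_r = 1.2500·0.0600 = 0.0750 m before braking
robot under decel: 1.2500²/(2·6.0000) = 0.1302 m
person approaches 1.4000·(0.0600+0.2083) = 0.3757 m
residual clearance needed = 0.1500+0.0300+0.0200 = 0.2000 m
sum ≈ 0.0750+0.1302+0.3757+0.2000 ≈ 0.7809 m = S ✓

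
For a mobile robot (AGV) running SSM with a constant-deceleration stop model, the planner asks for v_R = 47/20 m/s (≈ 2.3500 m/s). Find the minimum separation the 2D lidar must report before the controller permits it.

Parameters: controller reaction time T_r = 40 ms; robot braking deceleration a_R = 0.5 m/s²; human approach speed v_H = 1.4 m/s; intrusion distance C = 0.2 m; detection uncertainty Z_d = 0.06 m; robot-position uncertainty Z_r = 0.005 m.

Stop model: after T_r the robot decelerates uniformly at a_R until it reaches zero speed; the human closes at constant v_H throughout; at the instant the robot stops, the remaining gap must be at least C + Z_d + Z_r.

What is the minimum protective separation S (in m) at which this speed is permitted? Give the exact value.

braking lasts T_s = (47/20)/(1/2) = 4.7000 s
reaction-phase robot travel = 2.3500·0.0400 = 0.0940 m
robot under decel: 2.3500²/(2·0.5000) = 5.5225 m
human closes 1.4000·4.7400 = 6.6360 m
margins: 0.2000+0.0600+0.0050 = 0.2650 m
S_min ≈ 0.0940+5.5225+6.6360+0.2650  ⇒  S_min = 5007/400 m

S_min = 5007/400 m = 12.5175 m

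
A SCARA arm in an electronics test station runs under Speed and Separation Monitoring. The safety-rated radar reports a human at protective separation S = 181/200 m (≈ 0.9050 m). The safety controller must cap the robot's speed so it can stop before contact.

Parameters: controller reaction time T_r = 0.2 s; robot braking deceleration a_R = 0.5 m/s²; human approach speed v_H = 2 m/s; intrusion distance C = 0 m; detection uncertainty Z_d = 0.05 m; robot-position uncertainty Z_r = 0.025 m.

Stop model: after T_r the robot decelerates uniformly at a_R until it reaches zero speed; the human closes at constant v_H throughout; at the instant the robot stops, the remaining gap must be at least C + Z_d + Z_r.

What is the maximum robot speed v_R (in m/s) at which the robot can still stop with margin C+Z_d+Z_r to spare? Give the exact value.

v_R_max = 1/10 m/s = 0.1000 m/s

quadratic (1)·v² + (21/5)·v + (-43/100) = 0
  disc = (21/5)² − 4·(1)·(-43/100) = 484/25 ; √disc = 22/5
  v_R = (−(21/5) + 22/5) / (2·(1)) = 1/10 m/s
check:
T_s = v_R/a_R = (1/10)/(1/2) = 0.2000 s
robot in T_r: 0.1000·0.2000 = 0.0200 m
braking distance = 0.1000²/(2·0.5000) = 0.0100 m
human closes 2.0000·0.4000 = 0.8000 m
residual clearance needed = 0.0000+0.0500+0.0250 = 0.0750 m
sum ≈ 0.0200+0.0100+0.8000+0.0750 ≈ 0.9050 m = S ✓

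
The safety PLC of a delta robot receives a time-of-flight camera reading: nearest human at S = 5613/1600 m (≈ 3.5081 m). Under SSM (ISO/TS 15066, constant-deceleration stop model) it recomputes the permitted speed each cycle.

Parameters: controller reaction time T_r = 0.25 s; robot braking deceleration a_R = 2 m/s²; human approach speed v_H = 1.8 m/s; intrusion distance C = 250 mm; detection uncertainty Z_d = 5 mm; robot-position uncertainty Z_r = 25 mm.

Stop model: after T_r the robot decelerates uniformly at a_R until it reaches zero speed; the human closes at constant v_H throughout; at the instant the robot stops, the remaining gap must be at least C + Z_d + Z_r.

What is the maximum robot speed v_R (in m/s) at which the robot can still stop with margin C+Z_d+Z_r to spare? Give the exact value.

v_R_max = 7/4 m/s = 1.7500 m/s

quadratic (1/4)·v² + (23/20)·v + (-889/320) = 0
  disc = (23/20)² − 4·(1/4)·(-889/320) = 6561/1600 ; √disc = 81/40
  v_R = (−(23/20) + 81/40) / (2·(1/4)) = 7/4 m/s
check:
braking lasts T_s = (7/4)/2 = 0.8750 s
robot in T_r: 1.7500·0.2500 = 0.4375 m
robot under decel: 1.7500²/(2·2.0000) = 0.7656 m
human closes 1.8000·1.1250 = 2.0250 m
margins: 0.2500+0.0050+0.0250 = 0.2800 m
sum ≈ 0.4375+0.7656+2.0250+0.2800 ≈ 3.5081 m = S ✓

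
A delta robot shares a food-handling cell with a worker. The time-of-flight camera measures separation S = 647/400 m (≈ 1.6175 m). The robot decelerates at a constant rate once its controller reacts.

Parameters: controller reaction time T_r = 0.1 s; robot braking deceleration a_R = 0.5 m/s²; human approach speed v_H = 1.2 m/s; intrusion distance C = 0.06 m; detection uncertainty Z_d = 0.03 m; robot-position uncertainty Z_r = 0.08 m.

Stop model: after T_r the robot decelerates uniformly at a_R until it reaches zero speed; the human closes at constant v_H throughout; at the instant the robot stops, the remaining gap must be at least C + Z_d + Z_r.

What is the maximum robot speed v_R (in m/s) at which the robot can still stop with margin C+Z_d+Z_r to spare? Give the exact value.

quadratic (1)·v² + (5/2)·v + (-531/400) = 0
  disc = (5/2)² − 4·(1)·(-531/400) = 289/25 ; √disc = 17/5
  v_R = (−(5/2) + 17/5) / (2·(1)) = 9/20 m/s
check:
braking lasts T_s = (9/20)/(1/2) = 0.9000 s
robot in T_r: 0.4500·0.1000 = 0.0450 m
braking distance = 0.4500²/(2·0.5000) = 0.2025 m
person approaches 1.2000·(0.1000+0.9000) = 1.2000 m
margins: 0.0600+0.0300+0.0800 = 0.1700 m
sum ≈ 0.0450+0.2025+1.2000+0.1700 ≈ 1.6175 m = S ✓

v_R_max = 9/20 m/s = 0.4500 m/s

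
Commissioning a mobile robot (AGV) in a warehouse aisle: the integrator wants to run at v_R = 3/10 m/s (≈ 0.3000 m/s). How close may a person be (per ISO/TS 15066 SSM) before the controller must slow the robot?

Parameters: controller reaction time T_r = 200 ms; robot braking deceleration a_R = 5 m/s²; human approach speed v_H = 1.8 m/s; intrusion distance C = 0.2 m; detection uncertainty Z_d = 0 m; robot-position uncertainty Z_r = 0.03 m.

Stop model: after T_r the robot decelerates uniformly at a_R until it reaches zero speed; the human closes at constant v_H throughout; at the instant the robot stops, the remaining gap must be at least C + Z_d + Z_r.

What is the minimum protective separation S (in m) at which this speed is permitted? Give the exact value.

S_min = 767/1000 m = 0.7670 m

T_s = v_R/a_R = (3/10)/5 = 0.0600 s
robot covers v_R·T_r = 0.3000·0.2000 = 0.0600 m before braking
robot under decel: 0.3000²/(2·5.0000) = 0.0090 m
human over T_r+T_s: 1.8000·(0.2000+0.0600) = 0.4680 m
residual clearance needed = 0.2000+0.0000+0.0300 = 0.2300 m
S_min ≈ 0.0600+0.0090+0.4680+0.2300  ⇒  S_min = 767/1000 m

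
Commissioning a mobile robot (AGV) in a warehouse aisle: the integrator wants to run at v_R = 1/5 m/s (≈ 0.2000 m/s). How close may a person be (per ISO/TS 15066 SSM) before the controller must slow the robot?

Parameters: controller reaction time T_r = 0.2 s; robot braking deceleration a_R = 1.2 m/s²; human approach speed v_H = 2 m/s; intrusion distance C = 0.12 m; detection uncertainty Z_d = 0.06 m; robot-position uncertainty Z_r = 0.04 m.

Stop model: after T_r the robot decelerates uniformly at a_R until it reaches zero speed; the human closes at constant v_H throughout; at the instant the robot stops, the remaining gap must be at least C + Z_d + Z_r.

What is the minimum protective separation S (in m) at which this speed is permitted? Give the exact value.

stop time T_s = (1/5)/(6/5) = 0.1667 s
reaction-phase robot travel = 0.2000·0.2000 = 0.0400 m
robot under decel: 0.2000²/(2·1.2000) = 0.0167 m
person approaches 2.0000·(0.2000+0.1667) = 0.7333 m
residual clearance needed = 0.1200+0.0600+0.0400 = 0.2200 m
S_min ≈ 0.0400+0.0167+0.7333+0.2200  ⇒  S_min = 101/100 m

S_min = 101/100 m = 1.0100 m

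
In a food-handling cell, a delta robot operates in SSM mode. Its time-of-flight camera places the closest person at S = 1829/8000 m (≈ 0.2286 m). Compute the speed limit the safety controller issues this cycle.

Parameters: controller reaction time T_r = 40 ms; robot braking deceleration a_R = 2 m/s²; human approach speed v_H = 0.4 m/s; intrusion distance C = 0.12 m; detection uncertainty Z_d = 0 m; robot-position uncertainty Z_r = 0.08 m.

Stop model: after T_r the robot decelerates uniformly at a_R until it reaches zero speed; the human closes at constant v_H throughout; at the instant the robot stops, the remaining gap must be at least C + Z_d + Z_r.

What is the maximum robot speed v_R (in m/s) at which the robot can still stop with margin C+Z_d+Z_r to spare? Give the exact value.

v_R_max = 1/20 m/s = 0.0500 m/s

at the boundary: (1/4)·v² + (6/25)·v + (-101/8000) = 0
  disc = (6/25)² − 4·(1/4)·(-101/8000) = 2809/40000 ; √disc = 53/200
  v_R = (−(6/25) + 53/200) / (2·(1/4)) = 1/20 m/s
check:
stop time T_s = (1/20)/2 = 0.0250 s
robot in T_r: 0.0500·0.0400 = 0.0020 m
braking distance = 0.0500²/(2·2.0000) = 0.0006 m
person approaches 0.4000·(0.0400+0.0250) = 0.0260 m
C+Z_d+Z_r = 0.1200+0.0000+0.0800 = 0.2000 m
sum ≈ 0.0020+0.0006+0.0260+0.2000 ≈ 0.2286 m = S ✓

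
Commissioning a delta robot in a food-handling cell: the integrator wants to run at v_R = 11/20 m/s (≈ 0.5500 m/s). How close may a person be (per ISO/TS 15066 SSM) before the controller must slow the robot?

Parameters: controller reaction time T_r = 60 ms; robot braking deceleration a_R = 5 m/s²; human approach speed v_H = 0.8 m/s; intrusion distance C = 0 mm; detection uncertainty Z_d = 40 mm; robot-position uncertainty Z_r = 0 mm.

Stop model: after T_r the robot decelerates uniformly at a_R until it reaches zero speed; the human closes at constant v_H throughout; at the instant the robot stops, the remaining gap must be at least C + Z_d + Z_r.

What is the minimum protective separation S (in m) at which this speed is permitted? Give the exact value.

T_s = v_R/a_R = (11/20)/5 = 0.1100 s
robot in T_r: 0.5500·0.0600 = 0.0330 m
robot under decel: 0.5500²/(2·5.0000) = 0.0302 m
human over T_r+T_s: 0.8000·(0.0600+0.1100) = 0.1360 m
residual clearance needed = 0.0000+0.0400+0.0000 = 0.0400 m
S_min ≈ 0.0330+0.0302+0.1360+0.0400  ⇒  S_min = 957/4000 m

S_min = 957/4000 m = 0.2392 m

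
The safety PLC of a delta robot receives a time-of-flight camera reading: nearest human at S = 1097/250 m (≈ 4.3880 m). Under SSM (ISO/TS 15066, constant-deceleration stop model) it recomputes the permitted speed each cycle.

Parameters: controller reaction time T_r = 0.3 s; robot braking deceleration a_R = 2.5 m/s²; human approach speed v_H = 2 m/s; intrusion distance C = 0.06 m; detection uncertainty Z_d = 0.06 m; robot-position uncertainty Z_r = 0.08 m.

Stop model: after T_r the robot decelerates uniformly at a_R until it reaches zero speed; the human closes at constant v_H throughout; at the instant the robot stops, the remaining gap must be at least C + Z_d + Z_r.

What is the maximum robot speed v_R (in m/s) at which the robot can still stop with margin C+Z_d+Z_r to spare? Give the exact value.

v_R_max = 23/10 m/s = 2.3000 m/s

at the boundary: (1/5)·v² + (11/10)·v + (-897/250) = 0
  disc = (11/10)² − 4·(1/5)·(-897/250) = 10201/2500 ; √disc = 101/50
  v_R = (−(11/10) + 101/50) / (2·(1/5)) = 23/10 m/s
check:
stop time T_s = (23/10)/(5/2) = 0.9200 s
reaction-phase robot travel = 2.3000·0.3000 = 0.6900 m
braking distance = 2.3000²/(2·2.5000) = 1.0580 m
person approaches 2.0000·(0.3000+0.9200) = 2.4400 m
margins: 0.0600+0.0600+0.0800 = 0.2000 m
sum ≈ 0.6900+1.0580+2.4400+0.2000 ≈ 4.3880 m = S ✓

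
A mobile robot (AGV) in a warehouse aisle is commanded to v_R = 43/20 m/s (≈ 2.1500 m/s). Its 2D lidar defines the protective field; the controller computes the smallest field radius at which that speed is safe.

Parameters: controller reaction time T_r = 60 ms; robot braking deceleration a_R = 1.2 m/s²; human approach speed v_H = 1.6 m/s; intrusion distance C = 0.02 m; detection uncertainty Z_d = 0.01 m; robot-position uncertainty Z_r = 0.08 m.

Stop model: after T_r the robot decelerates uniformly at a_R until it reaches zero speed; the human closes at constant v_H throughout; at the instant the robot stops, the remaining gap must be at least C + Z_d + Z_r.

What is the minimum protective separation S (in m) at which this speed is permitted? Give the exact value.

stop time T_s = (43/20)/(6/5) = 1.7917 s
reaction-phase robot travel = 2.1500·0.0600 = 0.1290 m
robot covers 2.1500·1.7917 − ½·1.2000·1.7917² = 1.9260 m while stopping
human closes 1.6000·1.8517 = 2.9627 m
C+Z_d+Z_r = 0.0200+0.0100+0.0800 = 0.1100 m
S_min ≈ 0.1290+1.9260+2.9627+0.1100  ⇒  S_min = 24613/4800 m

S_min = 24613/4800 m = 5.1277 m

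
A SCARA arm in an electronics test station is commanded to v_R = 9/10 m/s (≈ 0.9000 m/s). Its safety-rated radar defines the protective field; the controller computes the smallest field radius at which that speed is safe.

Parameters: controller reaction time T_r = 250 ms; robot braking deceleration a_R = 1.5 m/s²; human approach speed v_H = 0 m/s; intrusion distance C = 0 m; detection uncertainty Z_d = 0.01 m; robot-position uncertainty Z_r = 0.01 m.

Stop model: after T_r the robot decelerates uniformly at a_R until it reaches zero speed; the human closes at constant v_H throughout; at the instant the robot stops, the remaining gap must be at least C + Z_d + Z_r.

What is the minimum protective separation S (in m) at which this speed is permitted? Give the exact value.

T_s = v_R/a_R = (9/10)/(3/2) = 0.6000 s
robot in T_r: 0.9000·0.2500 = 0.2250 m
braking distance = 0.9000²/(2·1.5000) = 0.2700 m
human over T_r+T_s: 0.0000·(0.2500+0.6000) = 0.0000 m
margins: 0.0000+0.0100+0.0100 = 0.0200 m
S_min ≈ 0.2250+0.2700+0.0000+0.0200  ⇒  S_min = 103/200 m

S_min = 103/200 m = 0.5150 m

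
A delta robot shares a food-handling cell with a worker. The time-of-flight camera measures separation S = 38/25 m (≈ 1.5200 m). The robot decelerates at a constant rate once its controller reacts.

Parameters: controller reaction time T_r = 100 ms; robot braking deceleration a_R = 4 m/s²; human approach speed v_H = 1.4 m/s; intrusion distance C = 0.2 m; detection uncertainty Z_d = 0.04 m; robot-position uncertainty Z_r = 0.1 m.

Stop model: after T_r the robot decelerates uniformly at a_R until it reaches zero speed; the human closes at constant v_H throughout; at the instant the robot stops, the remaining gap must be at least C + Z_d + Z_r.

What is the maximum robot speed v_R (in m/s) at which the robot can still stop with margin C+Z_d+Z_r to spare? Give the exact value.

quadratic (1/8)·v² + (9/20)·v + (-26/25) = 0
  disc = (9/20)² − 4·(1/8)·(-26/25) = 289/400 ; √disc = 17/20
  v_R = (−(9/20) + 17/20) / (2·(1/8)) = 8/5 m/s
check:
braking lasts T_s = (8/5)/4 = 0.4000 s
robot in T_r: 1.6000·0.1000 = 0.1600 m
braking distance = 1.6000²/(2·4.0000) = 0.3200 m
person approaches 1.4000·(0.1000+0.4000) = 0.7000 m
C+Z_d+Z_r = 0.2000+0.0400+0.1000 = 0.3400 m
sum ≈ 0.1600+0.3200+0.7000+0.3400 ≈ 1.5200 m = S ✓

v_R_max = 8/5 m/s = 1.6000 m/s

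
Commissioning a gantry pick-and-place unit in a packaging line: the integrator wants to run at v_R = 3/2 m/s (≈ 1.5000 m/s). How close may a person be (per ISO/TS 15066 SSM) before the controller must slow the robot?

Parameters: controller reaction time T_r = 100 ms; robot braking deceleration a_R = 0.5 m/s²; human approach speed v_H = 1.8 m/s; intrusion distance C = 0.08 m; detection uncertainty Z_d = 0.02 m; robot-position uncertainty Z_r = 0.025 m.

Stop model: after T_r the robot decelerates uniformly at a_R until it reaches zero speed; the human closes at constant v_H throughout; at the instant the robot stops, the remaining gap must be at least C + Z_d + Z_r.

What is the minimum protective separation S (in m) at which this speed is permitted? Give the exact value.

S_min = 1621/200 m = 8.1050 m

braking lasts T_s = (3/2)/(1/2) = 3.0000 s
robot covers v_R·T_r = 1.5000·0.1000 = 0.1500 m before braking
robot covers 1.5000·3.0000 − ½·0.5000·3.0000² = 2.2500 m while stopping
person approaches 1.8000·(0.1000+3.0000) = 5.5800 m
margins: 0.0800+0.0200+0.0250 = 0.1250 m
S_min ≈ 0.1500+2.2500+5.5800+0.1250  ⇒  S_min = 1621/200 m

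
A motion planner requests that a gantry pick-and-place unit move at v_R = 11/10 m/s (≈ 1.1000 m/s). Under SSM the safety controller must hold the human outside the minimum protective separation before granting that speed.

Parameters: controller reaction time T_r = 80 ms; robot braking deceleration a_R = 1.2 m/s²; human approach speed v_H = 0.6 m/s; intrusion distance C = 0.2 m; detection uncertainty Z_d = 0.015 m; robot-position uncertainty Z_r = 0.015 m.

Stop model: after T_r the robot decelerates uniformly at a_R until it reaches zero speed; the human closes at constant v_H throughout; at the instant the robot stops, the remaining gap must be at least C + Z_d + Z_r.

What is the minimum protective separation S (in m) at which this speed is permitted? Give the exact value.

S_min = 8521/6000 m = 1.4202 m

T_s = v_R/a_R = (11/10)/(6/5) = 0.9167 s
reaction-phase robot travel = 1.1000·0.0800 = 0.0880 m
braking distance = 1.1000²/(2·1.2000) = 0.5042 m
human closes 0.6000·0.9967 = 0.5980 m
margins: 0.2000+0.0150+0.0150 = 0.2300 m
S_min ≈ 0.0880+0.5042+0.5980+0.2300  ⇒  S_min = 8521/6000 m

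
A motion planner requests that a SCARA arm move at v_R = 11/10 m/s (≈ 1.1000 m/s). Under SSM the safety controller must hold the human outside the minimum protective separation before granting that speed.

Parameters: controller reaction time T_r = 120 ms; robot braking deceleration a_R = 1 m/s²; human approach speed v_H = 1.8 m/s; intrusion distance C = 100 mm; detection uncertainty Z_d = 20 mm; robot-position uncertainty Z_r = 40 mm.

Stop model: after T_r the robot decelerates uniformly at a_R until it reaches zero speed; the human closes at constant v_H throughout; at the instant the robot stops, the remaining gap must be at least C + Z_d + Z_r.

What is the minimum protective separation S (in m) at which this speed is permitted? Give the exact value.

T_s = v_R/a_R = (11/10)/1 = 1.1000 s
robot covers v_R·T_r = 1.1000·0.1200 = 0.1320 m before braking
robot covers 1.1000·1.1000 − ½·1.0000·1.1000² = 0.6050 m while stopping
person approaches 1.8000·(0.1200+1.1000) = 2.1960 m
residual clearance needed = 0.1000+0.0200+0.0400 = 0.1600 m
S_min ≈ 0.1320+0.6050+2.1960+0.1600  ⇒  S_min = 3093/1000 m

S_min = 3093/1000 m = 3.0930 m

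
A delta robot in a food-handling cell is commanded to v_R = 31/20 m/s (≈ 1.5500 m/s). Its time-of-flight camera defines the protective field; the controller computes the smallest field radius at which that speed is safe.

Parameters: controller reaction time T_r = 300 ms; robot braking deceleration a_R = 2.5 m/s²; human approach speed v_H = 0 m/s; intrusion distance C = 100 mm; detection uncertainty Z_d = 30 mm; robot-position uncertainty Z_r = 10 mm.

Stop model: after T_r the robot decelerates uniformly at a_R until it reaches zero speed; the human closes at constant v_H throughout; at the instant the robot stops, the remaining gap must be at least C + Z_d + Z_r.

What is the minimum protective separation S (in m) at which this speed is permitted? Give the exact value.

stop time T_s = (31/20)/(5/2) = 0.6200 s
reaction-phase robot travel = 1.5500·0.3000 = 0.4650 m
robot under decel: 1.5500²/(2·2.5000) = 0.4805 m
human closes 0.0000·0.9200 = 0.0000 m
residual clearance needed = 0.1000+0.0300+0.0100 = 0.1400 m
S_min ≈ 0.4650+0.4805+0.0000+0.1400  ⇒  S_min = 2171/2000 m

S_min = 2171/2000 m = 1.0855 m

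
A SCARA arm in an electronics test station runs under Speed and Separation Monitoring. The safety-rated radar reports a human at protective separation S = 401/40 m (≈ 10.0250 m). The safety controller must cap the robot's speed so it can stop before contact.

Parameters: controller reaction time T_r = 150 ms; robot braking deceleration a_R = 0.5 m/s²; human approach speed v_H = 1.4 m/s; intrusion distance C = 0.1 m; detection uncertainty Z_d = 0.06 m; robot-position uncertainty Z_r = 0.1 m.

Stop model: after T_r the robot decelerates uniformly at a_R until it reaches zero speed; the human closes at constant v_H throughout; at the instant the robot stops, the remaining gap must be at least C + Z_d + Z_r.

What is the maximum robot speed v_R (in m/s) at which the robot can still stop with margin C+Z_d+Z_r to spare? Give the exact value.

quadratic (1)·v² + (59/20)·v + (-1911/200) = 0
  disc = (59/20)² − 4·(1)·(-1911/200) = 18769/400 ; √disc = 137/20
  v_R = (−(59/20) + 137/20) / (2·(1)) = 39/20 m/s
check:
stop time T_s = (39/20)/(1/2) = 3.9000 s
reaction-phase robot travel = 1.9500·0.1500 = 0.2925 m
robot under decel: 1.9500²/(2·0.5000) = 3.8025 m
person approaches 1.4000·(0.1500+3.9000) = 5.6700 m
C+Z_d+Z_r = 0.1000+0.0600+0.1000 = 0.2600 m
sum ≈ 0.2925+3.8025+5.6700+0.2600 ≈ 10.0250 m = S ✓

v_R_max = 39/20 m/s = 1.9500 m/s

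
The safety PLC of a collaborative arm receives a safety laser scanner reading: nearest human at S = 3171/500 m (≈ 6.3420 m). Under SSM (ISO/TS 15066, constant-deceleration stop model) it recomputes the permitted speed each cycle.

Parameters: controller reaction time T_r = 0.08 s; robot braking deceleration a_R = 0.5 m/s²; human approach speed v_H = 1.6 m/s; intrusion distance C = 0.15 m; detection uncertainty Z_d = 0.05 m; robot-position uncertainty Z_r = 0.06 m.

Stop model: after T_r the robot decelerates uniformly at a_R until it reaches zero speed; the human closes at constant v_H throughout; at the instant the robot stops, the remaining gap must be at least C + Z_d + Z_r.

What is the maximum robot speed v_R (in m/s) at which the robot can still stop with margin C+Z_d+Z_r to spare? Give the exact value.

v_R_max = 13/10 m/s = 1.3000 m/s

collect terms ⇒ (1)·v_R² + (82/25)·v_R + (-2977/500) = 0
  disc = (82/25)² − 4·(1)·(-2977/500) = 21609/625 ; √disc = 147/25
  v_R = (−(82/25) + 147/25) / (2·(1)) = 13/10 m/s
check:
braking lasts T_s = (13/10)/(1/2) = 2.6000 s
robot covers v_R·T_r = 1.3000·0.0800 = 0.1040 m before braking
robot covers 1.3000·2.6000 − ½·0.5000·2.6000² = 1.6900 m while stopping
human over T_r+T_s: 1.6000·(0.0800+2.6000) = 4.2880 m
C+Z_d+Z_r = 0.1500+0.0500+0.0600 = 0.2600 m
sum ≈ 0.1040+1.6900+4.2880+0.2600 ≈ 6.3420 m = S ✓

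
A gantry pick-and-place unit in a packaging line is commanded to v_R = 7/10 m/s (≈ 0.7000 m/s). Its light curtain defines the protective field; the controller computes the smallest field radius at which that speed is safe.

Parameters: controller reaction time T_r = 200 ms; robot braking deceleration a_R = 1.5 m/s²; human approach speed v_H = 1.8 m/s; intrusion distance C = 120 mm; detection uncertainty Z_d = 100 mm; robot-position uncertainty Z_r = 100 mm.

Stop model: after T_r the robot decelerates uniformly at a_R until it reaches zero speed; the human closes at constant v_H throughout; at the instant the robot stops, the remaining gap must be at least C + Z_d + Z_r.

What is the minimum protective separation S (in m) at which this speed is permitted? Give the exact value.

S_min = 547/300 m = 1.8233 m

braking lasts T_s = (7/10)/(3/2) = 0.4667 s
robot in T_r: 0.7000·0.2000 = 0.1400 m
robot covers 0.7000·0.4667 − ½·1.5000·0.4667² = 0.1633 m while stopping
human over T_r+T_s: 1.8000·(0.2000+0.4667) = 1.2000 m
C+Z_d+Z_r = 0.1200+0.1000+0.1000 = 0.3200 m
S_min ≈ 0.1400+0.1633+1.2000+0.3200  ⇒  S_min = 547/300 m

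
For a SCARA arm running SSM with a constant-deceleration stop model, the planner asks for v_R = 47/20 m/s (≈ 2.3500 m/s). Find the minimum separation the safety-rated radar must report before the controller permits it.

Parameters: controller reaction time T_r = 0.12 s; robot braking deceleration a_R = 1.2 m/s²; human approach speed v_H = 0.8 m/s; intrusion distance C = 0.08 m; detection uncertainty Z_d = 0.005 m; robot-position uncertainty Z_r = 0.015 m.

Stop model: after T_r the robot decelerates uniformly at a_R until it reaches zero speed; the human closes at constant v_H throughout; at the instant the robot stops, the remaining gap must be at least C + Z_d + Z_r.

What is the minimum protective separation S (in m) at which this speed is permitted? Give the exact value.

braking lasts T_s = (47/20)/(6/5) = 1.9583 s
robot in T_r: 2.3500·0.1200 = 0.2820 m
robot under decel: 2.3500²/(2·1.2000) = 2.3010 m
human closes 0.8000·2.0783 = 1.6627 m
residual clearance needed = 0.0800+0.0050+0.0150 = 0.1000 m
S_min ≈ 0.2820+2.3010+1.6627+0.1000  ⇒  S_min = 104297/24000 m

S_min = 104297/24000 m = 4.3457 m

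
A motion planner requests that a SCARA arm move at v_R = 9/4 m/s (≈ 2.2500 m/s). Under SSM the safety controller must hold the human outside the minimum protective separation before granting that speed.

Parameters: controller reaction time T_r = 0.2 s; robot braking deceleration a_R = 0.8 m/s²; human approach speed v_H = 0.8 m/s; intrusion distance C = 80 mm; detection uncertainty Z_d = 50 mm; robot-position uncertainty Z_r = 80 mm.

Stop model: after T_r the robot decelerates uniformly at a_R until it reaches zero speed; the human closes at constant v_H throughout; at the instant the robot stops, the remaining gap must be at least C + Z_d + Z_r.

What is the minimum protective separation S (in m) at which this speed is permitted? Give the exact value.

braking lasts T_s = (9/4)/(4/5) = 2.8125 s
robot in T_r: 2.2500·0.2000 = 0.4500 m
braking distance = 2.2500²/(2·0.8000) = 3.1641 m
human over T_r+T_s: 0.8000·(0.2000+2.8125) = 2.4100 m
margins: 0.0800+0.0500+0.0800 = 0.2100 m
S_min ≈ 0.4500+3.1641+2.4100+0.2100  ⇒  S_min = 19949/3200 m

S_min = 19949/3200 m = 6.2341 m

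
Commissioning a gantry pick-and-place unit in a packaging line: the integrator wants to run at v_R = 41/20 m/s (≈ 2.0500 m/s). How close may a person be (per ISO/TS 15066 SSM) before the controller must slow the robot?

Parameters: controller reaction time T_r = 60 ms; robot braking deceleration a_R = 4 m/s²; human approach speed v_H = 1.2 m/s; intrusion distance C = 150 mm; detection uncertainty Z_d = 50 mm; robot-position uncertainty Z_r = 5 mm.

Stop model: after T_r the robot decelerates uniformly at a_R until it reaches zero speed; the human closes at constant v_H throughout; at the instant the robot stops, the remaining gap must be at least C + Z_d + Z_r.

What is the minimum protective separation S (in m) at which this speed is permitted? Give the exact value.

stop time T_s = (41/20)/4 = 0.5125 s
reaction-phase robot travel = 2.0500·0.0600 = 0.1230 m
braking distance = 2.0500²/(2·4.0000) = 0.5253 m
human over T_r+T_s: 1.2000·(0.0600+0.5125) = 0.6870 m
residual clearance needed = 0.1500+0.0500+0.0050 = 0.2050 m
S_min ≈ 0.1230+0.5253+0.6870+0.2050  ⇒  S_min = 4929/3200 m

S_min = 4929/3200 m = 1.5403 m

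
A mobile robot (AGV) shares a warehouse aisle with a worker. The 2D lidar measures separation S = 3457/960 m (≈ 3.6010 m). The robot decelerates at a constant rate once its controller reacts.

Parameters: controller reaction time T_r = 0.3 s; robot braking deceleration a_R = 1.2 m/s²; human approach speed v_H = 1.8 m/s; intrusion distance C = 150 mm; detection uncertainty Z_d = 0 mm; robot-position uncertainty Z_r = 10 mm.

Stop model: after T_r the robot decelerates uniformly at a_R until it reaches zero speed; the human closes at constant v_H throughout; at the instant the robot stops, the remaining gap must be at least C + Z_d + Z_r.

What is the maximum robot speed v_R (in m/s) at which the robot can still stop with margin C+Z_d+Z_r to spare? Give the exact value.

v_R_max = 5/4 m/s = 1.2500 m/s

collect terms ⇒ (5/12)·v_R² + (9/5)·v_R + (-557/192) = 0
  disc = (9/5)² − 4·(5/12)·(-557/192) = 116281/14400 ; √disc = 341/120
  v_R = (−(9/5) + 341/120) / (2·(5/12)) = 5/4 m/s
check:
T_s = v_R/a_R = (5/4)/(6/5) = 1.0417 s
robot covers v_R·T_r = 1.2500·0.3000 = 0.3750 m before braking
robot covers 1.2500·1.0417 − ½·1.2000·1.0417² = 0.6510 m while stopping
human closes 1.8000·1.3417 = 2.4150 m
residual clearance needed = 0.1500+0.0000+0.0100 = 0.1600 m
sum ≈ 0.3750+0.6510+2.4150+0.1600 ≈ 3.6010 m = S ✓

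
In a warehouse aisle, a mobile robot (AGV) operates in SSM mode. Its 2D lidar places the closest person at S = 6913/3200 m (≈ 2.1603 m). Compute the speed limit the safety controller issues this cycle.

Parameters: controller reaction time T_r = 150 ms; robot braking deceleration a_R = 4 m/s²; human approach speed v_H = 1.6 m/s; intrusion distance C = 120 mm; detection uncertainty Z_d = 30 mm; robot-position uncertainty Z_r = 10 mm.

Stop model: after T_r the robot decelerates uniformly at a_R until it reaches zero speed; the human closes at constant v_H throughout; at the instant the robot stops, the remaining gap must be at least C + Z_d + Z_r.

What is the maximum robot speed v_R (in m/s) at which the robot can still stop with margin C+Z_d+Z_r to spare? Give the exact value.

at the boundary: (1/8)·v² + (11/20)·v + (-5633/3200) = 0
  disc = (11/20)² − 4·(1/8)·(-5633/3200) = 7569/6400 ; √disc = 87/80
  v_R = (−(11/20) + 87/80) / (2·(1/8)) = 43/20 m/s
check:
T_s = v_R/a_R = (43/20)/4 = 0.5375 s
robot in T_r: 2.1500·0.1500 = 0.3225 m
robot under decel: 2.1500²/(2·4.0000) = 0.5778 m
person approaches 1.6000·(0.1500+0.5375) = 1.1000 m
residual clearance needed = 0.1200+0.0300+0.0100 = 0.1600 m
sum ≈ 0.3225+0.5778+1.1000+0.1600 ≈ 2.1603 m = S ✓

v_R_max = 43/20 m/s = 2.1500 m/s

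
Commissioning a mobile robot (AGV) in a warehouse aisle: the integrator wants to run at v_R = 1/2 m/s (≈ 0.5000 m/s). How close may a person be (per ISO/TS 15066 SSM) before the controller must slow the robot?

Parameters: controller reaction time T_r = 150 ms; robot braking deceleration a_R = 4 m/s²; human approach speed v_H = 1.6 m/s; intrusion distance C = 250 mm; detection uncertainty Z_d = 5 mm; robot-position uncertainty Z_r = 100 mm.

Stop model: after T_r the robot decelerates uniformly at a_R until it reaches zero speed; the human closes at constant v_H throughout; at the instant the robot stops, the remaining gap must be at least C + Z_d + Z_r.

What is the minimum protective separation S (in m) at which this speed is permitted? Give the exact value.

S_min = 721/800 m = 0.9012 m

stop time T_s = (1/2)/4 = 0.1250 s
reaction-phase robot travel = 0.5000·0.1500 = 0.0750 m
braking distance = 0.5000²/(2·4.0000) = 0.0312 m
human closes 1.6000·0.2750 = 0.4400 m
residual clearance needed = 0.2500+0.0050+0.1000 = 0.3550 m
S_min ≈ 0.0750+0.0312+0.4400+0.3550  ⇒  S_min = 721/800 m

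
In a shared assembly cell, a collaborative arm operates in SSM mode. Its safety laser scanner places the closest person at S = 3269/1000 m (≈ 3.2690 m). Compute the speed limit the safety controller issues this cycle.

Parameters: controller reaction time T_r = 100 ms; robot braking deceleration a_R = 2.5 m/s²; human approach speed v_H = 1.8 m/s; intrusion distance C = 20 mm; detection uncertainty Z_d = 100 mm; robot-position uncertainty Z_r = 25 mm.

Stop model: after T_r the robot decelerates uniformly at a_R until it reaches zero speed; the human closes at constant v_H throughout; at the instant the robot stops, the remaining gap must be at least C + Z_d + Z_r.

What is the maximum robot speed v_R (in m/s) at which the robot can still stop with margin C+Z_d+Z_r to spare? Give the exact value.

v_R_max = 23/10 m/s = 2.3000 m/s

at the boundary: (1/5)·v² + (41/50)·v + (-368/125) = 0
  disc = (41/50)² − 4·(1/5)·(-368/125) = 7569/2500 ; √disc = 87/50
  v_R = (−(41/50) + 87/50) / (2·(1/5)) = 23/10 m/s
check:
stop time T_s = (23/10)/(5/2) = 0.9200 s
reaction-phase robot travel = 2.3000·0.1000 = 0.2300 m
braking distance = 2.3000²/(2·2.5000) = 1.0580 m
human over T_r+T_s: 1.8000·(0.1000+0.9200) = 1.8360 m
residual clearance needed = 0.0200+0.1000+0.0250 = 0.1450 m
sum ≈ 0.2300+1.0580+1.8360+0.1450 ≈ 3.2690 m = S ✓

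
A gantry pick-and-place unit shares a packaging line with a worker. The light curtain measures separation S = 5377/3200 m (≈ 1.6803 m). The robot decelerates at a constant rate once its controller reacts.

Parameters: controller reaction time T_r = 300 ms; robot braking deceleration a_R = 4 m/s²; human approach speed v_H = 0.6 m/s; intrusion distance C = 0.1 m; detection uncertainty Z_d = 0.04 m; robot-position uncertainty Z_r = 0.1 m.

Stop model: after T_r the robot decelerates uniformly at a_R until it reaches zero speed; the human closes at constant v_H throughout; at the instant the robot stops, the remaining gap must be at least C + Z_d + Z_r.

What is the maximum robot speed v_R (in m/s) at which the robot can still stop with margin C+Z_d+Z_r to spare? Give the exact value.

v_R_max = 37/20 m/s = 1.8500 m/s

collect terms ⇒ (1/8)·v_R² + (9/20)·v_R + (-4033/3200) = 0
  disc = (9/20)² − 4·(1/8)·(-4033/3200) = 5329/6400 ; √disc = 73/80
  v_R = (−(9/20) + 73/80) / (2·(1/8)) = 37/20 m/s
check:
T_s = v_R/a_R = (37/20)/4 = 0.4625 s
robot in T_r: 1.8500·0.3000 = 0.5550 m
braking distance = 1.8500²/(2·4.0000) = 0.4278 m
person approaches 0.6000·(0.3000+0.4625) = 0.4575 m
C+Z_d+Z_r = 0.1000+0.0400+0.1000 = 0.2400 m
sum ≈ 0.5550+0.4278+0.4575+0.2400 ≈ 1.6803 m = S ✓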